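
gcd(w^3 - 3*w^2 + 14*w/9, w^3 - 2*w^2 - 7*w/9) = w^2 - 7*w/3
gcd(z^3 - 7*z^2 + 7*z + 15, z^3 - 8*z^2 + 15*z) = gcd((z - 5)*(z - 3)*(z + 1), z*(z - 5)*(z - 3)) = z^2 - 8*z + 15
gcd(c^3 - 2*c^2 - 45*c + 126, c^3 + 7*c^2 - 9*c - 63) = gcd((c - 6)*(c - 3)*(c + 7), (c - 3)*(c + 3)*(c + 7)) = c^2 + 4*c - 21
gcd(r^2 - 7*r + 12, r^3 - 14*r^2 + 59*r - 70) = 1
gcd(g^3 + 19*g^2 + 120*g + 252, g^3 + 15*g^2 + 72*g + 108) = g^2 + 12*g + 36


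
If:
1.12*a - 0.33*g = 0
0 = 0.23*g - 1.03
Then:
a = 1.32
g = 4.48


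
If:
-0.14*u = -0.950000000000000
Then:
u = 6.79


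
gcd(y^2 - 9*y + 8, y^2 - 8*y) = y - 8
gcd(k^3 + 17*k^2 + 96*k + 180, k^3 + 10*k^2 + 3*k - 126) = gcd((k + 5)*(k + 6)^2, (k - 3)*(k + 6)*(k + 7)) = k + 6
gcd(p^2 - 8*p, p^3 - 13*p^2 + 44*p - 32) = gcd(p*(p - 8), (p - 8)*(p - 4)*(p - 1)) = p - 8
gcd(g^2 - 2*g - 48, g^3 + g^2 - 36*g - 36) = g + 6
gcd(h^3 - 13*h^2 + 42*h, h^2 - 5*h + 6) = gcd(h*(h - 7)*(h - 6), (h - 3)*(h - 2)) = 1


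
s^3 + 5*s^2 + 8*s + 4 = (s + 1)*(s + 2)^2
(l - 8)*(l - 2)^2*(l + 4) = l^4 - 8*l^3 - 12*l^2 + 112*l - 128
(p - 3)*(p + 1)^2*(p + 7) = p^4 + 6*p^3 - 12*p^2 - 38*p - 21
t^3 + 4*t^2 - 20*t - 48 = (t - 4)*(t + 2)*(t + 6)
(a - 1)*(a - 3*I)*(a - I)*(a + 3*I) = a^4 - a^3 - I*a^3 + 9*a^2 + I*a^2 - 9*a - 9*I*a + 9*I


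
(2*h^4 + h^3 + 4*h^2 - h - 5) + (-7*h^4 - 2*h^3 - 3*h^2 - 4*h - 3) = -5*h^4 - h^3 + h^2 - 5*h - 8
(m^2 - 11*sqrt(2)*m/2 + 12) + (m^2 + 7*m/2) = 2*m^2 - 11*sqrt(2)*m/2 + 7*m/2 + 12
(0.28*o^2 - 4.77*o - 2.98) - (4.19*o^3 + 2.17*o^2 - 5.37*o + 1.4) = -4.19*o^3 - 1.89*o^2 + 0.600000000000001*o - 4.38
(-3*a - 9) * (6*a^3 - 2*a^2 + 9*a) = -18*a^4 - 48*a^3 - 9*a^2 - 81*a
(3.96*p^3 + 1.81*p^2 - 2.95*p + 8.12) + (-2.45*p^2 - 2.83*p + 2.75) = 3.96*p^3 - 0.64*p^2 - 5.78*p + 10.87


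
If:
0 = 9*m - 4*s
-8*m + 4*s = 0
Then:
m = 0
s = 0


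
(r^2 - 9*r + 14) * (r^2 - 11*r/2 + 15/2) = r^4 - 29*r^3/2 + 71*r^2 - 289*r/2 + 105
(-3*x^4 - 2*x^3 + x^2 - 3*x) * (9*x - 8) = -27*x^5 + 6*x^4 + 25*x^3 - 35*x^2 + 24*x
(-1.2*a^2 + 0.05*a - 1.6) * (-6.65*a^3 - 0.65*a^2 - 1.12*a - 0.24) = 7.98*a^5 + 0.4475*a^4 + 11.9515*a^3 + 1.272*a^2 + 1.78*a + 0.384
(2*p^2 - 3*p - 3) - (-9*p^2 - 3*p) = 11*p^2 - 3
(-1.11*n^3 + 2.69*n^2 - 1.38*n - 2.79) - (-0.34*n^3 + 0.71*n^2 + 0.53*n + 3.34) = -0.77*n^3 + 1.98*n^2 - 1.91*n - 6.13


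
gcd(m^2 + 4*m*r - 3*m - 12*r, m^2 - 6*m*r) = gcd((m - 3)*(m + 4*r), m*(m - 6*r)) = 1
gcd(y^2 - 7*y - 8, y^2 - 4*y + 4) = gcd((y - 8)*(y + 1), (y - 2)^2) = 1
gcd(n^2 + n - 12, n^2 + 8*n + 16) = n + 4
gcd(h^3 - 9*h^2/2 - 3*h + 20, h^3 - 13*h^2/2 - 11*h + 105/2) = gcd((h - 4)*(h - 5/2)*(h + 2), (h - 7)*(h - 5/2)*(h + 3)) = h - 5/2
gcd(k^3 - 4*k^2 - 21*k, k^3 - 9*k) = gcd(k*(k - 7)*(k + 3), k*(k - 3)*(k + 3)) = k^2 + 3*k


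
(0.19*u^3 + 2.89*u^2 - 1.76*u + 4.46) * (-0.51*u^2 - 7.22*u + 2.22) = -0.0969*u^5 - 2.8457*u^4 - 19.5464*u^3 + 16.8484*u^2 - 36.1084*u + 9.9012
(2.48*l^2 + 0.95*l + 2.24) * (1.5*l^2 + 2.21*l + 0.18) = 3.72*l^4 + 6.9058*l^3 + 5.9059*l^2 + 5.1214*l + 0.4032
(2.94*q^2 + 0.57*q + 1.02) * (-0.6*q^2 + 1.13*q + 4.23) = -1.764*q^4 + 2.9802*q^3 + 12.4683*q^2 + 3.5637*q + 4.3146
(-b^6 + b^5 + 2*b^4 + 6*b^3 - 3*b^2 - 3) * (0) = 0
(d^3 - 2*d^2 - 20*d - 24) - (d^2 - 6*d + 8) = d^3 - 3*d^2 - 14*d - 32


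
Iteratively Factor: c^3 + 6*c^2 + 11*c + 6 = (c + 3)*(c^2 + 3*c + 2) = (c + 2)*(c + 3)*(c + 1)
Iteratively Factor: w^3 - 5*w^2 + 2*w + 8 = (w - 2)*(w^2 - 3*w - 4) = (w - 4)*(w - 2)*(w + 1)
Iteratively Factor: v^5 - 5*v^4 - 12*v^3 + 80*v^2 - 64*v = (v - 4)*(v^4 - v^3 - 16*v^2 + 16*v) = (v - 4)^2*(v^3 + 3*v^2 - 4*v) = (v - 4)^2*(v - 1)*(v^2 + 4*v) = (v - 4)^2*(v - 1)*(v + 4)*(v)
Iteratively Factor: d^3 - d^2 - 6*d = (d)*(d^2 - d - 6) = d*(d + 2)*(d - 3)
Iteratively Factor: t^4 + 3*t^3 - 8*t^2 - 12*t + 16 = (t - 2)*(t^3 + 5*t^2 + 2*t - 8) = (t - 2)*(t + 2)*(t^2 + 3*t - 4) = (t - 2)*(t + 2)*(t + 4)*(t - 1)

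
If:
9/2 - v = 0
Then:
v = 9/2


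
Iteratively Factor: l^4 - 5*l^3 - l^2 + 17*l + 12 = (l + 1)*(l^3 - 6*l^2 + 5*l + 12) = (l + 1)^2*(l^2 - 7*l + 12) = (l - 4)*(l + 1)^2*(l - 3)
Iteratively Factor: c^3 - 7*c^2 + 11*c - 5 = (c - 1)*(c^2 - 6*c + 5) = (c - 5)*(c - 1)*(c - 1)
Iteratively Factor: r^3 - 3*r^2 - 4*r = (r + 1)*(r^2 - 4*r) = r*(r + 1)*(r - 4)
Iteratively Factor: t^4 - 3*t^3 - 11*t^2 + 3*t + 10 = (t + 1)*(t^3 - 4*t^2 - 7*t + 10) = (t + 1)*(t + 2)*(t^2 - 6*t + 5) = (t - 5)*(t + 1)*(t + 2)*(t - 1)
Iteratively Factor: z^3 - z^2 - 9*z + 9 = (z - 3)*(z^2 + 2*z - 3) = (z - 3)*(z + 3)*(z - 1)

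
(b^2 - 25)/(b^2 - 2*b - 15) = (b + 5)/(b + 3)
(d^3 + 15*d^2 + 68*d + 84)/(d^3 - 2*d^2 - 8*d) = (d^2 + 13*d + 42)/(d*(d - 4))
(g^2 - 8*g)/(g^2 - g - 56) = g/(g + 7)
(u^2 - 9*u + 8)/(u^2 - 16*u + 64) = (u - 1)/(u - 8)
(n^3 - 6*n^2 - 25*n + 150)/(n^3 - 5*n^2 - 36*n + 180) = (n + 5)/(n + 6)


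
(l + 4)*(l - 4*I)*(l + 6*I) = l^3 + 4*l^2 + 2*I*l^2 + 24*l + 8*I*l + 96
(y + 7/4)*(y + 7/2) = y^2 + 21*y/4 + 49/8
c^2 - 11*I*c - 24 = (c - 8*I)*(c - 3*I)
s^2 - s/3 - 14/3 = (s - 7/3)*(s + 2)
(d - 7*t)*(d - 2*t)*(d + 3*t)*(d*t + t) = d^4*t - 6*d^3*t^2 + d^3*t - 13*d^2*t^3 - 6*d^2*t^2 + 42*d*t^4 - 13*d*t^3 + 42*t^4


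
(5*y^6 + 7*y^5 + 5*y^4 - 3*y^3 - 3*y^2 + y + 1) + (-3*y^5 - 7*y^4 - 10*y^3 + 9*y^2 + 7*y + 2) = 5*y^6 + 4*y^5 - 2*y^4 - 13*y^3 + 6*y^2 + 8*y + 3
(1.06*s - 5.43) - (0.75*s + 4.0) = 0.31*s - 9.43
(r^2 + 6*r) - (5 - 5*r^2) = 6*r^2 + 6*r - 5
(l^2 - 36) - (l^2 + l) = -l - 36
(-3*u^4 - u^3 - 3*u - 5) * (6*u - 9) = -18*u^5 + 21*u^4 + 9*u^3 - 18*u^2 - 3*u + 45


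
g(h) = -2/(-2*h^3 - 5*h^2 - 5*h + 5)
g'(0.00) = -0.40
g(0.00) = -0.40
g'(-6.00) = 0.00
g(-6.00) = -0.00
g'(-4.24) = -0.02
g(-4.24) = -0.02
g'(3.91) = -0.01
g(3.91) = 0.01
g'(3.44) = -0.01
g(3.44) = 0.01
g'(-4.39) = -0.02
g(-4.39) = -0.02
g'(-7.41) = -0.00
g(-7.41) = -0.00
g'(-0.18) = -0.21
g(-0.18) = -0.35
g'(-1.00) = -0.04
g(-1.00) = -0.29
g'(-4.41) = -0.02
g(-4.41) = -0.02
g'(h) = -2*(6*h^2 + 10*h + 5)/(-2*h^3 - 5*h^2 - 5*h + 5)^2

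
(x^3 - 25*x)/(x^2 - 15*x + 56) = x*(x^2 - 25)/(x^2 - 15*x + 56)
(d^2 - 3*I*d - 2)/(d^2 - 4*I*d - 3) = (d - 2*I)/(d - 3*I)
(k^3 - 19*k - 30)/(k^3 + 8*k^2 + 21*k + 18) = (k - 5)/(k + 3)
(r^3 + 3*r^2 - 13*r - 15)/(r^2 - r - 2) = (r^2 + 2*r - 15)/(r - 2)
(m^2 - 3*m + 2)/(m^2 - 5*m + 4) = (m - 2)/(m - 4)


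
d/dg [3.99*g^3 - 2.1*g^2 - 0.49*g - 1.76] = 11.97*g^2 - 4.2*g - 0.49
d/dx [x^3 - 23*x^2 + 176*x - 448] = 3*x^2 - 46*x + 176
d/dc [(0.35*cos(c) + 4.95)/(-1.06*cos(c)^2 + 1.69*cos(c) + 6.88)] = (-0.371*cos(c)^2 - 10.494*cos(c) + 5.9575)*sin(c)/(1.1236*cos(c)^4 - 3.5828*cos(c)^3 - 11.7295*cos(c)^2 + 23.2544*cos(c) + 47.3344)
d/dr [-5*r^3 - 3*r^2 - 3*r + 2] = -15*r^2 - 6*r - 3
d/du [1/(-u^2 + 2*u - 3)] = 2*(u - 1)/(u^2 - 2*u + 3)^2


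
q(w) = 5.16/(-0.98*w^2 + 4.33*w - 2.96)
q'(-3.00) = -0.09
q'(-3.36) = -0.07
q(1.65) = 3.40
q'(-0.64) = -0.77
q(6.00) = -0.42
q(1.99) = 2.91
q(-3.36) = -0.18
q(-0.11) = -1.50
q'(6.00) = 0.26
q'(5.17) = 0.65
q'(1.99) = -0.70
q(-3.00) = -0.21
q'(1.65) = -2.46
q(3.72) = -12.46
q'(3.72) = 89.14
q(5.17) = -0.76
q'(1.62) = -2.71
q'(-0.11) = -1.97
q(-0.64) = -0.84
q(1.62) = 3.48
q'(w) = 5.16*(1.96*w - 4.33)/(-0.98*w^2 + 4.33*w - 2.96)^2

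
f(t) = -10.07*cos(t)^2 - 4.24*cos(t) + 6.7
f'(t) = 20.14*sin(t)*cos(t) + 4.24*sin(t)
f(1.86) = 7.09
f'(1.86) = -1.44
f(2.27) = 5.26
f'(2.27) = -6.68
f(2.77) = 1.91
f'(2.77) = -5.27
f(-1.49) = 6.29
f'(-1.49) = -5.85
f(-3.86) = 4.18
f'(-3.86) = -7.19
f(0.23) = -6.97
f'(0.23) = 5.44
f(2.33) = 4.85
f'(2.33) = -6.98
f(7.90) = 6.87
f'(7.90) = 3.31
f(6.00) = -6.65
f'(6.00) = -6.59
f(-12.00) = -4.05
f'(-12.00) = 11.39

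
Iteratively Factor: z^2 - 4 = (z + 2)*(z - 2)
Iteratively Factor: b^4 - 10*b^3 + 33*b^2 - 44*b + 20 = (b - 5)*(b^3 - 5*b^2 + 8*b - 4) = (b - 5)*(b - 1)*(b^2 - 4*b + 4) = (b - 5)*(b - 2)*(b - 1)*(b - 2)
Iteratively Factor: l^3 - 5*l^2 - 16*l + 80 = (l + 4)*(l^2 - 9*l + 20) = (l - 5)*(l + 4)*(l - 4)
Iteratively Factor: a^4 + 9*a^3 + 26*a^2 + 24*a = (a + 4)*(a^3 + 5*a^2 + 6*a) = (a + 3)*(a + 4)*(a^2 + 2*a) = (a + 2)*(a + 3)*(a + 4)*(a)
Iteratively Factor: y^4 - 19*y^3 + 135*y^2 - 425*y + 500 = (y - 5)*(y^3 - 14*y^2 + 65*y - 100) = (y - 5)^2*(y^2 - 9*y + 20) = (y - 5)^3*(y - 4)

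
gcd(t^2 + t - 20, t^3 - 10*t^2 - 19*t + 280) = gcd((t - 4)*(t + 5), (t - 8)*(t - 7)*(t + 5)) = t + 5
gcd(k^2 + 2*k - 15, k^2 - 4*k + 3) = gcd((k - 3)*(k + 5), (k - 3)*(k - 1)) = k - 3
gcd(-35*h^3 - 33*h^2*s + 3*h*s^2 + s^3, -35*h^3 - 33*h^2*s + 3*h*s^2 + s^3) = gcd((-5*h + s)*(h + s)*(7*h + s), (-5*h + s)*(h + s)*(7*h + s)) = -35*h^3 - 33*h^2*s + 3*h*s^2 + s^3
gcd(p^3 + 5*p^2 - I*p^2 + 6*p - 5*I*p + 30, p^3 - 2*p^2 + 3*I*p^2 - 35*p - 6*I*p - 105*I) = p + 5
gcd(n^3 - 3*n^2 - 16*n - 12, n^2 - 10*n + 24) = n - 6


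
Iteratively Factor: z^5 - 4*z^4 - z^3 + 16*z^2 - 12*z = (z - 2)*(z^4 - 2*z^3 - 5*z^2 + 6*z) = (z - 2)*(z - 1)*(z^3 - z^2 - 6*z) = (z - 3)*(z - 2)*(z - 1)*(z^2 + 2*z) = z*(z - 3)*(z - 2)*(z - 1)*(z + 2)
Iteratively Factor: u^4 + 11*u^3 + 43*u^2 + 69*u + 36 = (u + 3)*(u^3 + 8*u^2 + 19*u + 12) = (u + 3)*(u + 4)*(u^2 + 4*u + 3) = (u + 1)*(u + 3)*(u + 4)*(u + 3)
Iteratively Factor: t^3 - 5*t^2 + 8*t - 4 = (t - 2)*(t^2 - 3*t + 2) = (t - 2)*(t - 1)*(t - 2)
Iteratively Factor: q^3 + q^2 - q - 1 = (q - 1)*(q^2 + 2*q + 1) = (q - 1)*(q + 1)*(q + 1)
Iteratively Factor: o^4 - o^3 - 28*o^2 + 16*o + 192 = (o - 4)*(o^3 + 3*o^2 - 16*o - 48) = (o - 4)*(o + 4)*(o^2 - o - 12) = (o - 4)^2*(o + 4)*(o + 3)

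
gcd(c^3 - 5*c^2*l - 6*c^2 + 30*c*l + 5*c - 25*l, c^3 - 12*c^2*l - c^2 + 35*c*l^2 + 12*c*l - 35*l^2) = c^2 - 5*c*l - c + 5*l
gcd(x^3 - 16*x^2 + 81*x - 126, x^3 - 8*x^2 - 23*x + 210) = x^2 - 13*x + 42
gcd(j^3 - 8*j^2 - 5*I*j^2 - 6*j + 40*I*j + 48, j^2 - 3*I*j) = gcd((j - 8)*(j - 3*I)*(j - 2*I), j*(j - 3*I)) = j - 3*I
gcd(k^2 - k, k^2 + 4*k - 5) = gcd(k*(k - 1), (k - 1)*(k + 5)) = k - 1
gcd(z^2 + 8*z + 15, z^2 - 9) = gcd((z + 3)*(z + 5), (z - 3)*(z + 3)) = z + 3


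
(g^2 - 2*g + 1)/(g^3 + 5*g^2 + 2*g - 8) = (g - 1)/(g^2 + 6*g + 8)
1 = 1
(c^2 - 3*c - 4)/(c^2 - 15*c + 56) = (c^2 - 3*c - 4)/(c^2 - 15*c + 56)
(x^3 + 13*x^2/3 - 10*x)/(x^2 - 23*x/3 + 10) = x*(x + 6)/(x - 6)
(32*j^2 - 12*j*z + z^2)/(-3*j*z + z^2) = (-32*j^2 + 12*j*z - z^2)/(z*(3*j - z))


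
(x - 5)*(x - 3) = x^2 - 8*x + 15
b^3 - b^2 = b^2*(b - 1)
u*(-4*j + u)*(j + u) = -4*j^2*u - 3*j*u^2 + u^3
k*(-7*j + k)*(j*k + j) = -7*j^2*k^2 - 7*j^2*k + j*k^3 + j*k^2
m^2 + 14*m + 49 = (m + 7)^2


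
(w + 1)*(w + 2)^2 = w^3 + 5*w^2 + 8*w + 4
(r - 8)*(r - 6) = r^2 - 14*r + 48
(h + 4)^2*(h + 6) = h^3 + 14*h^2 + 64*h + 96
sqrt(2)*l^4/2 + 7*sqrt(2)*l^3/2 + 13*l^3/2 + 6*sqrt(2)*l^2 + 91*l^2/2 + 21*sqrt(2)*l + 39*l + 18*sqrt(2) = (l + 1)*(l + 6)*(l + 6*sqrt(2))*(sqrt(2)*l/2 + 1/2)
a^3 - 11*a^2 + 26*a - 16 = (a - 8)*(a - 2)*(a - 1)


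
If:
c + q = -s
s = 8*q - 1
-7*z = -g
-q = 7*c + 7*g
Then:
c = -441*z/62 - 1/62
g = 7*z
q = 49*z/62 + 7/62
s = 196*z/31 - 3/31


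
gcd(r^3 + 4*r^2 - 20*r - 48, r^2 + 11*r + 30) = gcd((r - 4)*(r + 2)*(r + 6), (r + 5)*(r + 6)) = r + 6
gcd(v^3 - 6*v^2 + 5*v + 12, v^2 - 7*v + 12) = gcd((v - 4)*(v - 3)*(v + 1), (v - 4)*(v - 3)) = v^2 - 7*v + 12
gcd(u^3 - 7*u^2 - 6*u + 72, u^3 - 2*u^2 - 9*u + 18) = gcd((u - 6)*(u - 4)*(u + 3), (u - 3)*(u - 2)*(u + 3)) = u + 3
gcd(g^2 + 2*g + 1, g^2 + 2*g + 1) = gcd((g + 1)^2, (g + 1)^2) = g^2 + 2*g + 1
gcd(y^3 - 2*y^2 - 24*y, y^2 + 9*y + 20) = y + 4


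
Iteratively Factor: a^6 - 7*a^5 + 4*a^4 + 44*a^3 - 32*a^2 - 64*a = (a)*(a^5 - 7*a^4 + 4*a^3 + 44*a^2 - 32*a - 64) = a*(a - 2)*(a^4 - 5*a^3 - 6*a^2 + 32*a + 32) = a*(a - 2)*(a + 1)*(a^3 - 6*a^2 + 32) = a*(a - 4)*(a - 2)*(a + 1)*(a^2 - 2*a - 8) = a*(a - 4)^2*(a - 2)*(a + 1)*(a + 2)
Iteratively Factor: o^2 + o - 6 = (o + 3)*(o - 2)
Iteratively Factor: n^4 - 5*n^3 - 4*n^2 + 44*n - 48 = (n - 2)*(n^3 - 3*n^2 - 10*n + 24) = (n - 2)^2*(n^2 - n - 12) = (n - 2)^2*(n + 3)*(n - 4)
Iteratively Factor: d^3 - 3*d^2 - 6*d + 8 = (d - 1)*(d^2 - 2*d - 8) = (d - 4)*(d - 1)*(d + 2)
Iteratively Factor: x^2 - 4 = (x + 2)*(x - 2)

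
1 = 1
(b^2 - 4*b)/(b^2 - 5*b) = (b - 4)/(b - 5)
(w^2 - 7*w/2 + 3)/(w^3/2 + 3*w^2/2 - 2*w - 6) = (2*w - 3)/(w^2 + 5*w + 6)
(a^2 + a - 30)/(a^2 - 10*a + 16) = (a^2 + a - 30)/(a^2 - 10*a + 16)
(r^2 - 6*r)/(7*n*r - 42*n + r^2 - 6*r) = r/(7*n + r)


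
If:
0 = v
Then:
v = 0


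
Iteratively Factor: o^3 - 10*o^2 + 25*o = (o - 5)*(o^2 - 5*o) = (o - 5)^2*(o)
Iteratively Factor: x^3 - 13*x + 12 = (x - 3)*(x^2 + 3*x - 4) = (x - 3)*(x + 4)*(x - 1)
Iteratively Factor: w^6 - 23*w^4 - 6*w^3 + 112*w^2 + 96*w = (w - 4)*(w^5 + 4*w^4 - 7*w^3 - 34*w^2 - 24*w) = (w - 4)*(w - 3)*(w^4 + 7*w^3 + 14*w^2 + 8*w) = (w - 4)*(w - 3)*(w + 1)*(w^3 + 6*w^2 + 8*w) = (w - 4)*(w - 3)*(w + 1)*(w + 2)*(w^2 + 4*w) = (w - 4)*(w - 3)*(w + 1)*(w + 2)*(w + 4)*(w)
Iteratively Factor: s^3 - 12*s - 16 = (s + 2)*(s^2 - 2*s - 8) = (s + 2)^2*(s - 4)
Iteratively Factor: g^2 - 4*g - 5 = (g + 1)*(g - 5)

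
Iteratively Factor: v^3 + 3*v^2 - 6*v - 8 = (v - 2)*(v^2 + 5*v + 4) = (v - 2)*(v + 1)*(v + 4)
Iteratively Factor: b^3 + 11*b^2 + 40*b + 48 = (b + 4)*(b^2 + 7*b + 12) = (b + 3)*(b + 4)*(b + 4)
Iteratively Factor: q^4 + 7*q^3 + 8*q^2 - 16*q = (q + 4)*(q^3 + 3*q^2 - 4*q) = (q - 1)*(q + 4)*(q^2 + 4*q) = (q - 1)*(q + 4)^2*(q)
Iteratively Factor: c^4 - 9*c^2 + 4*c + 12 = (c + 1)*(c^3 - c^2 - 8*c + 12) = (c - 2)*(c + 1)*(c^2 + c - 6) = (c - 2)*(c + 1)*(c + 3)*(c - 2)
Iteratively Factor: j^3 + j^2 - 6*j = (j - 2)*(j^2 + 3*j) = (j - 2)*(j + 3)*(j)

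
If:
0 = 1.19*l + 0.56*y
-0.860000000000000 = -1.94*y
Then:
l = -0.21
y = 0.44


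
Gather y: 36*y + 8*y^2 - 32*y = 8*y^2 + 4*y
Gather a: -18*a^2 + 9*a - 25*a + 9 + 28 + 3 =-18*a^2 - 16*a + 40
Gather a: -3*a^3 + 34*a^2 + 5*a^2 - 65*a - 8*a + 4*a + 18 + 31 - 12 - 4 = -3*a^3 + 39*a^2 - 69*a + 33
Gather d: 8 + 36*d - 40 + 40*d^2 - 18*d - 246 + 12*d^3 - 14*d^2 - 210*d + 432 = 12*d^3 + 26*d^2 - 192*d + 154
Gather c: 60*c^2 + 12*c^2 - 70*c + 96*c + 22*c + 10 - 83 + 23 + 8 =72*c^2 + 48*c - 42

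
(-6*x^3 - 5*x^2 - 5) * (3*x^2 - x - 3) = -18*x^5 - 9*x^4 + 23*x^3 + 5*x + 15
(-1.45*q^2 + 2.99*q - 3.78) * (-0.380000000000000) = 0.551*q^2 - 1.1362*q + 1.4364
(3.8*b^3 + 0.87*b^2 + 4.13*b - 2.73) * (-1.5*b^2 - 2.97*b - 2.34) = -5.7*b^5 - 12.591*b^4 - 17.6709*b^3 - 10.2069*b^2 - 1.5561*b + 6.3882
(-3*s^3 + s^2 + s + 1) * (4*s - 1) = -12*s^4 + 7*s^3 + 3*s^2 + 3*s - 1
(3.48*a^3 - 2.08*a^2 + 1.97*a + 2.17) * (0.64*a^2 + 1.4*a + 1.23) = 2.2272*a^5 + 3.5408*a^4 + 2.6292*a^3 + 1.5884*a^2 + 5.4611*a + 2.6691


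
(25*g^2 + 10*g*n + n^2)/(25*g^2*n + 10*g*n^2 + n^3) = 1/n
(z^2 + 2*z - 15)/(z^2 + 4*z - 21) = (z + 5)/(z + 7)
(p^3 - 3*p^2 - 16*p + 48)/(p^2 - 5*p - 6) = (-p^3 + 3*p^2 + 16*p - 48)/(-p^2 + 5*p + 6)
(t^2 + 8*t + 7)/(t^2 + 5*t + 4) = (t + 7)/(t + 4)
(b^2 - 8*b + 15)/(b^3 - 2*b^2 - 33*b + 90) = 1/(b + 6)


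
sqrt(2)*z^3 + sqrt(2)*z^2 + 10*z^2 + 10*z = z*(z + 5*sqrt(2))*(sqrt(2)*z + sqrt(2))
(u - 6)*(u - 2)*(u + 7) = u^3 - u^2 - 44*u + 84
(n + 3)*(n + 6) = n^2 + 9*n + 18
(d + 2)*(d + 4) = d^2 + 6*d + 8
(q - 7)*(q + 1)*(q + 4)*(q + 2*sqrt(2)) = q^4 - 2*q^3 + 2*sqrt(2)*q^3 - 31*q^2 - 4*sqrt(2)*q^2 - 62*sqrt(2)*q - 28*q - 56*sqrt(2)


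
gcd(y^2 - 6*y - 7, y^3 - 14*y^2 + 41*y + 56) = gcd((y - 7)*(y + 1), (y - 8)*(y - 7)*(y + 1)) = y^2 - 6*y - 7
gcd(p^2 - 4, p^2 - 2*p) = p - 2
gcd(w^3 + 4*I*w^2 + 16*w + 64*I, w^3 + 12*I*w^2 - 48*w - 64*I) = w^2 + 8*I*w - 16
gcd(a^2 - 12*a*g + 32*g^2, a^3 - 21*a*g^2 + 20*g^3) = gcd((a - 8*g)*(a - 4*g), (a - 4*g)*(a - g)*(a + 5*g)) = a - 4*g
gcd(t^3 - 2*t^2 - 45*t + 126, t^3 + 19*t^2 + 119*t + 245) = t + 7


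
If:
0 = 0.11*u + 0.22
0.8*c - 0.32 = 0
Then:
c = 0.40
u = -2.00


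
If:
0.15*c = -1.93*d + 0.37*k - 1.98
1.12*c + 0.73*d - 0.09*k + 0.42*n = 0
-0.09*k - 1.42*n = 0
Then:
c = 0.346171130928209*n + 0.704351639783636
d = -3.05165981731451*n - 1.08064909117489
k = -15.7777777777778*n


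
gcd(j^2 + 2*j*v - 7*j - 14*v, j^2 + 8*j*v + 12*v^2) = j + 2*v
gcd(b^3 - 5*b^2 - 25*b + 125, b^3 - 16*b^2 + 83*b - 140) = b - 5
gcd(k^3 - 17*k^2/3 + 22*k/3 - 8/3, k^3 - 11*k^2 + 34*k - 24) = k^2 - 5*k + 4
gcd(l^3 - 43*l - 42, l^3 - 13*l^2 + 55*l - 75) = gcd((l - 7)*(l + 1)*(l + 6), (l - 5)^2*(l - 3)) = 1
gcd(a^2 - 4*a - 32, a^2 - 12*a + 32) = a - 8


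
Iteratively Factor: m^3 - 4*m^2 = (m - 4)*(m^2) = m*(m - 4)*(m)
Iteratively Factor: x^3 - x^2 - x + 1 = (x + 1)*(x^2 - 2*x + 1) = (x - 1)*(x + 1)*(x - 1)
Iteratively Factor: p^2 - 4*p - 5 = (p + 1)*(p - 5)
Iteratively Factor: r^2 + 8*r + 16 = (r + 4)*(r + 4)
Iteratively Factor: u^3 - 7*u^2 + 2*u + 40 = (u - 5)*(u^2 - 2*u - 8) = (u - 5)*(u - 4)*(u + 2)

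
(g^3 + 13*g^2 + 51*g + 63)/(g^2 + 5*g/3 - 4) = 3*(g^2 + 10*g + 21)/(3*g - 4)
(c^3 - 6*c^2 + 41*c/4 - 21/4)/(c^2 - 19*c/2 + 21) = (2*c^2 - 5*c + 3)/(2*(c - 6))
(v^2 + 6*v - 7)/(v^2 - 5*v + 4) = (v + 7)/(v - 4)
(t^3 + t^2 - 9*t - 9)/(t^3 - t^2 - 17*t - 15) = (t - 3)/(t - 5)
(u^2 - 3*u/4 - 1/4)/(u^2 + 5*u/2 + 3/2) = (4*u^2 - 3*u - 1)/(2*(2*u^2 + 5*u + 3))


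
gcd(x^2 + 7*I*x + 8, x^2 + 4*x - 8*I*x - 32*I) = 1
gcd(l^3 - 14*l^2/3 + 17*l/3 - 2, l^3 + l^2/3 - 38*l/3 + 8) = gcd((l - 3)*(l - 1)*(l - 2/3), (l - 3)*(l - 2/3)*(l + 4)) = l^2 - 11*l/3 + 2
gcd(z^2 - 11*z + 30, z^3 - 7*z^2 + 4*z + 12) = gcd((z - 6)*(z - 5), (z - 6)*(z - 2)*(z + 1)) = z - 6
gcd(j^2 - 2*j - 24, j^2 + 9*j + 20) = j + 4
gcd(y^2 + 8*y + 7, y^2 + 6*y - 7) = y + 7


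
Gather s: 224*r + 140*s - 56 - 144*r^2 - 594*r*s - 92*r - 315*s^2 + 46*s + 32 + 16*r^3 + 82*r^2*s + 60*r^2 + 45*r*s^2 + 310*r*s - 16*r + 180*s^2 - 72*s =16*r^3 - 84*r^2 + 116*r + s^2*(45*r - 135) + s*(82*r^2 - 284*r + 114) - 24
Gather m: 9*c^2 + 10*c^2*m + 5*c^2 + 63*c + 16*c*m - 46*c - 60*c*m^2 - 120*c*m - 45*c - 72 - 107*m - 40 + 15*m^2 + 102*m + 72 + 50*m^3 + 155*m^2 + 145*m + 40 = 14*c^2 - 28*c + 50*m^3 + m^2*(170 - 60*c) + m*(10*c^2 - 104*c + 140)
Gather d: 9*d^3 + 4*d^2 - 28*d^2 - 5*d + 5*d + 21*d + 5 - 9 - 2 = 9*d^3 - 24*d^2 + 21*d - 6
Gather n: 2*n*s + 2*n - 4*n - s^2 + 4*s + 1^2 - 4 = n*(2*s - 2) - s^2 + 4*s - 3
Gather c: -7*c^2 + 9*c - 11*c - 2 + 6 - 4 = -7*c^2 - 2*c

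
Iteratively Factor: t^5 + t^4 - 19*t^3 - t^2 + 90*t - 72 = (t - 2)*(t^4 + 3*t^3 - 13*t^2 - 27*t + 36) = (t - 2)*(t - 1)*(t^3 + 4*t^2 - 9*t - 36) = (t - 3)*(t - 2)*(t - 1)*(t^2 + 7*t + 12) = (t - 3)*(t - 2)*(t - 1)*(t + 4)*(t + 3)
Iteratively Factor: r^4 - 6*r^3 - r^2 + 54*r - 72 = (r - 2)*(r^3 - 4*r^2 - 9*r + 36) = (r - 4)*(r - 2)*(r^2 - 9) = (r - 4)*(r - 3)*(r - 2)*(r + 3)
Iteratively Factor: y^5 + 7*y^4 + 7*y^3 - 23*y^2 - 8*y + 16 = (y + 1)*(y^4 + 6*y^3 + y^2 - 24*y + 16) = (y - 1)*(y + 1)*(y^3 + 7*y^2 + 8*y - 16) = (y - 1)^2*(y + 1)*(y^2 + 8*y + 16) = (y - 1)^2*(y + 1)*(y + 4)*(y + 4)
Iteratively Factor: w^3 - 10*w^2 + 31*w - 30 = (w - 3)*(w^2 - 7*w + 10) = (w - 3)*(w - 2)*(w - 5)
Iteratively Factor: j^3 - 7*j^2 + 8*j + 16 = (j - 4)*(j^2 - 3*j - 4) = (j - 4)*(j + 1)*(j - 4)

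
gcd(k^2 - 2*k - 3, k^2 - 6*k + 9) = k - 3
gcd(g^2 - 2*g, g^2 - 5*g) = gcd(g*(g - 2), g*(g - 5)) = g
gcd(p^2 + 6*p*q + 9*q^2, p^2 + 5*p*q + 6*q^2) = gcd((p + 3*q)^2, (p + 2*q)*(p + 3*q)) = p + 3*q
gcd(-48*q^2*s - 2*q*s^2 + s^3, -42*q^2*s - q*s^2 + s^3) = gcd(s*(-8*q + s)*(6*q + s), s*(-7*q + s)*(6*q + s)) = 6*q*s + s^2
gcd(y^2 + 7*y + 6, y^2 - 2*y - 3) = y + 1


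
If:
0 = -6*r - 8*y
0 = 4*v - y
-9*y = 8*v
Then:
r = 0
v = 0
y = 0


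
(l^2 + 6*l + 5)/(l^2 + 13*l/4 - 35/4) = 4*(l + 1)/(4*l - 7)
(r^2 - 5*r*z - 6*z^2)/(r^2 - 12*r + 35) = (r^2 - 5*r*z - 6*z^2)/(r^2 - 12*r + 35)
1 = 1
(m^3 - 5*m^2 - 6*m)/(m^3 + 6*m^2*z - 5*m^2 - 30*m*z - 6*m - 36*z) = m/(m + 6*z)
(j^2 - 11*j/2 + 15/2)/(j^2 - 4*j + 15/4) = 2*(j - 3)/(2*j - 3)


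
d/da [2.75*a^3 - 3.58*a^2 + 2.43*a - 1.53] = 8.25*a^2 - 7.16*a + 2.43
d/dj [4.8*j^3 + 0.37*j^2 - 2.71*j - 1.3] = 14.4*j^2 + 0.74*j - 2.71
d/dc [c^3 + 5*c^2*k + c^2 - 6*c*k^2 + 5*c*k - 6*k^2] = 3*c^2 + 10*c*k + 2*c - 6*k^2 + 5*k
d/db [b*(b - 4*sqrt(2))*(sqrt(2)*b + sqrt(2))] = 3*sqrt(2)*b^2 - 16*b + 2*sqrt(2)*b - 8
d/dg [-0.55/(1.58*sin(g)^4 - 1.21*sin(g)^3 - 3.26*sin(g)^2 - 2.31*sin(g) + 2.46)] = (3.476*sin(g)^3 - 1.9965*sin(g)^2 - 3.586*sin(g) - 1.2705)*cos(g)/(-1.58*sin(g)^4 + 1.21*sin(g)^3 + 3.26*sin(g)^2 + 2.31*sin(g) - 2.46)^2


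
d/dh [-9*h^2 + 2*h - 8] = 2 - 18*h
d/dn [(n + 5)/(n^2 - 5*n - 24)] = (n^2 - 5*n - (n + 5)*(2*n - 5) - 24)/(-n^2 + 5*n + 24)^2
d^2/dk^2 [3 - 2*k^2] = -4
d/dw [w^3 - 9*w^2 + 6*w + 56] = 3*w^2 - 18*w + 6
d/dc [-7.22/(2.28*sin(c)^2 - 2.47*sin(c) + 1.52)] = (32.9232*sin(c) - 17.8334)*cos(c)/(2.28*sin(c)^2 - 2.47*sin(c) + 1.52)^2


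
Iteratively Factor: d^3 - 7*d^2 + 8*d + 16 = (d - 4)*(d^2 - 3*d - 4) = (d - 4)*(d + 1)*(d - 4)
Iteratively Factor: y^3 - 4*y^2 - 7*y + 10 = (y - 1)*(y^2 - 3*y - 10) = (y - 5)*(y - 1)*(y + 2)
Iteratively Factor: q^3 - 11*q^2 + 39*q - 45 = (q - 5)*(q^2 - 6*q + 9) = (q - 5)*(q - 3)*(q - 3)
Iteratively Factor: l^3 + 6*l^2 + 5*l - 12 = (l - 1)*(l^2 + 7*l + 12) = (l - 1)*(l + 3)*(l + 4)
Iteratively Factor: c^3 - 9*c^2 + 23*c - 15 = (c - 1)*(c^2 - 8*c + 15) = (c - 5)*(c - 1)*(c - 3)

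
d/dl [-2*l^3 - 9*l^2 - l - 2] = -6*l^2 - 18*l - 1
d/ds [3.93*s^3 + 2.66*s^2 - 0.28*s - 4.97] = 11.79*s^2 + 5.32*s - 0.28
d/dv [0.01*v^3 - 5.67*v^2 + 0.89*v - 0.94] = 0.03*v^2 - 11.34*v + 0.89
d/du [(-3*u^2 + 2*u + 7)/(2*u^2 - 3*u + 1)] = (5*u^2 - 34*u + 23)/(4*u^4 - 12*u^3 + 13*u^2 - 6*u + 1)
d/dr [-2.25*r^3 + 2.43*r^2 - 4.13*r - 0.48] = -6.75*r^2 + 4.86*r - 4.13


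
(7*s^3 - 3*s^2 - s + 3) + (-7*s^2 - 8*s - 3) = 7*s^3 - 10*s^2 - 9*s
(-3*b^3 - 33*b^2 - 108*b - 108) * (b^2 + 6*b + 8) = -3*b^5 - 51*b^4 - 330*b^3 - 1020*b^2 - 1512*b - 864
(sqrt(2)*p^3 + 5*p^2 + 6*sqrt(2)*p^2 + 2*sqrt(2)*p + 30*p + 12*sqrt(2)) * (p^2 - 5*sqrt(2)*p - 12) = sqrt(2)*p^5 - 5*p^4 + 6*sqrt(2)*p^4 - 35*sqrt(2)*p^3 - 30*p^3 - 210*sqrt(2)*p^2 - 80*p^2 - 480*p - 24*sqrt(2)*p - 144*sqrt(2)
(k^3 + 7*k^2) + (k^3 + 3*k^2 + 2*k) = 2*k^3 + 10*k^2 + 2*k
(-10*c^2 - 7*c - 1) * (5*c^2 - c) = -50*c^4 - 25*c^3 + 2*c^2 + c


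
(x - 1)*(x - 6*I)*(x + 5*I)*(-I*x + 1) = -I*x^4 + I*x^3 - 31*I*x^2 + 30*x + 31*I*x - 30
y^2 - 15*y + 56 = (y - 8)*(y - 7)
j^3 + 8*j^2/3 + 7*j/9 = j*(j + 1/3)*(j + 7/3)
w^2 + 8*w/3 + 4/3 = (w + 2/3)*(w + 2)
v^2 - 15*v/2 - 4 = (v - 8)*(v + 1/2)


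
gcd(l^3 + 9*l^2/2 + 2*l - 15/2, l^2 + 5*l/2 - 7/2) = l - 1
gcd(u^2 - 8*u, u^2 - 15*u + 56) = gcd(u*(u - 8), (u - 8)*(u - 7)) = u - 8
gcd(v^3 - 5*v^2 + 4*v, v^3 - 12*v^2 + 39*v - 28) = v^2 - 5*v + 4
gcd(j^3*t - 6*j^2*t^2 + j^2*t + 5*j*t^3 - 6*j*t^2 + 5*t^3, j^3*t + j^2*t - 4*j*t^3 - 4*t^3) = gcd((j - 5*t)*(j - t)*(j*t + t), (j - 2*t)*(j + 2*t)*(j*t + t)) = j*t + t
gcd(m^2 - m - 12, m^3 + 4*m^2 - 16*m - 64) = m - 4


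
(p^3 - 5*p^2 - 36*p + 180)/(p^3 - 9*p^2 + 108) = (p^2 + p - 30)/(p^2 - 3*p - 18)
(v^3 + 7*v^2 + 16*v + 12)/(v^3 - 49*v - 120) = (v^2 + 4*v + 4)/(v^2 - 3*v - 40)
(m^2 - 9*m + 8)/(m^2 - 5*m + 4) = (m - 8)/(m - 4)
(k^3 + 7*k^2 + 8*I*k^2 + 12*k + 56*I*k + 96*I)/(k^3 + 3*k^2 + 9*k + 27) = (k^2 + k*(4 + 8*I) + 32*I)/(k^2 + 9)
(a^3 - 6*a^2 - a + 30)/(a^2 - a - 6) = a - 5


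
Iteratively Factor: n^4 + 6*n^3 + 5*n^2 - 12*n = (n + 3)*(n^3 + 3*n^2 - 4*n) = n*(n + 3)*(n^2 + 3*n - 4) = n*(n - 1)*(n + 3)*(n + 4)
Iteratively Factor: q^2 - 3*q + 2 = (q - 1)*(q - 2)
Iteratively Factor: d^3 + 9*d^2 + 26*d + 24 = (d + 2)*(d^2 + 7*d + 12) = (d + 2)*(d + 4)*(d + 3)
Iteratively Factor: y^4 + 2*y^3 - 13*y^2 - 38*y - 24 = (y + 3)*(y^3 - y^2 - 10*y - 8) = (y - 4)*(y + 3)*(y^2 + 3*y + 2) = (y - 4)*(y + 1)*(y + 3)*(y + 2)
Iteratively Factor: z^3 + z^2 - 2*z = (z)*(z^2 + z - 2) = z*(z + 2)*(z - 1)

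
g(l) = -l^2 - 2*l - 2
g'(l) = -2*l - 2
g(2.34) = -12.16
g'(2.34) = -6.68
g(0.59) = -3.53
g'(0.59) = -3.18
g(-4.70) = -14.69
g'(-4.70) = 7.40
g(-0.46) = -1.29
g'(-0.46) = -1.08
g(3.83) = -24.33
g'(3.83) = -9.66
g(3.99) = -25.90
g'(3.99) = -9.98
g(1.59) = -7.71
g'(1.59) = -5.18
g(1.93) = -9.58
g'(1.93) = -5.86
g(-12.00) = -122.00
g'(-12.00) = 22.00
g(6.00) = -50.00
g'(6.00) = -14.00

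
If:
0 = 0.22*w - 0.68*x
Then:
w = 3.09090909090909*x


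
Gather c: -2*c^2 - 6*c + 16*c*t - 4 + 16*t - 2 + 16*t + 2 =-2*c^2 + c*(16*t - 6) + 32*t - 4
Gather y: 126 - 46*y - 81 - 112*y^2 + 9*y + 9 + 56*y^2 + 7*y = -56*y^2 - 30*y + 54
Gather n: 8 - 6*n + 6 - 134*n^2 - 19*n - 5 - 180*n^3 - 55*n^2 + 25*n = -180*n^3 - 189*n^2 + 9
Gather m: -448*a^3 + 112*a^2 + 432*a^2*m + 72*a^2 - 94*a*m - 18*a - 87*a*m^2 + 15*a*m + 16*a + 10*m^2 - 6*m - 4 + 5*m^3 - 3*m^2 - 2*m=-448*a^3 + 184*a^2 - 2*a + 5*m^3 + m^2*(7 - 87*a) + m*(432*a^2 - 79*a - 8) - 4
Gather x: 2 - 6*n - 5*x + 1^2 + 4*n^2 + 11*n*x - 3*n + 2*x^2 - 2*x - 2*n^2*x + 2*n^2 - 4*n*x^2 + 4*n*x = 6*n^2 - 9*n + x^2*(2 - 4*n) + x*(-2*n^2 + 15*n - 7) + 3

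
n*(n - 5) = n^2 - 5*n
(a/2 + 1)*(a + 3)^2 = a^3/2 + 4*a^2 + 21*a/2 + 9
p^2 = p^2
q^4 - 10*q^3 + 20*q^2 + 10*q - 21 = (q - 7)*(q - 3)*(q - 1)*(q + 1)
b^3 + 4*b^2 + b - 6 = (b - 1)*(b + 2)*(b + 3)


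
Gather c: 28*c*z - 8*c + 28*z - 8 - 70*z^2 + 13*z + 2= c*(28*z - 8) - 70*z^2 + 41*z - 6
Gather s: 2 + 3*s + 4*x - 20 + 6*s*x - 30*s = s*(6*x - 27) + 4*x - 18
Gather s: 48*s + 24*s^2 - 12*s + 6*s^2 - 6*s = 30*s^2 + 30*s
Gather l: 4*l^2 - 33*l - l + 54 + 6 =4*l^2 - 34*l + 60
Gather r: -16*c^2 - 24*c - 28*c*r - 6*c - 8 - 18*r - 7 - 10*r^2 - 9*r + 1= -16*c^2 - 30*c - 10*r^2 + r*(-28*c - 27) - 14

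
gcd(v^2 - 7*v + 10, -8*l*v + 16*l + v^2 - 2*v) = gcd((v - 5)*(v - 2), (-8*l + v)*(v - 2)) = v - 2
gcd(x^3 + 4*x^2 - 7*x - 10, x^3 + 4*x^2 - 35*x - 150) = x + 5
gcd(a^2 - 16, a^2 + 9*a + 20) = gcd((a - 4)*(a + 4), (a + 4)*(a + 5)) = a + 4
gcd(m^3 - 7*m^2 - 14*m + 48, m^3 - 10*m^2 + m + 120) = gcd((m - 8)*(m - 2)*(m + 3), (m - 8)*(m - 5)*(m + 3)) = m^2 - 5*m - 24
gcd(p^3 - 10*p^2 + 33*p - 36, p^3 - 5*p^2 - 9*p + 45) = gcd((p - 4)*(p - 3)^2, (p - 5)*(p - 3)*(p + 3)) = p - 3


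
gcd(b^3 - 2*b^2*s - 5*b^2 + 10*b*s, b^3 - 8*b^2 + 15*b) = b^2 - 5*b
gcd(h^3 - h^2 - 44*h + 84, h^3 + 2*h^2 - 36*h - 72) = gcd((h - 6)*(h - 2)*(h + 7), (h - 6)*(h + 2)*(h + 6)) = h - 6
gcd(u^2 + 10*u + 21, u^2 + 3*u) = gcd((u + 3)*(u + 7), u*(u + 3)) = u + 3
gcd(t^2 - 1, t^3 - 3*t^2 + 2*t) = t - 1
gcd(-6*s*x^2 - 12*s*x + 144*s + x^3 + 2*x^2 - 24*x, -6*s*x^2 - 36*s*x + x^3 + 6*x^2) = -6*s*x - 36*s + x^2 + 6*x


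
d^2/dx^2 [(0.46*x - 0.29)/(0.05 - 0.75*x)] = 0.29175/(0.75*x - 0.05)^3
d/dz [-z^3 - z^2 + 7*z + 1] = -3*z^2 - 2*z + 7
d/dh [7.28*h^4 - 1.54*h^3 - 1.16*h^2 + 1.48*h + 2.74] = 29.12*h^3 - 4.62*h^2 - 2.32*h + 1.48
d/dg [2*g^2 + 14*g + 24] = 4*g + 14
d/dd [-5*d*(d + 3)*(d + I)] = -15*d^2 - 10*d*(3 + I) - 15*I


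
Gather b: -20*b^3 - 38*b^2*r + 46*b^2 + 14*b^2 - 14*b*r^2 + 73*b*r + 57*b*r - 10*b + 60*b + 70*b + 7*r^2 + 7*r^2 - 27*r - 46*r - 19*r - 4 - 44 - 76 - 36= -20*b^3 + b^2*(60 - 38*r) + b*(-14*r^2 + 130*r + 120) + 14*r^2 - 92*r - 160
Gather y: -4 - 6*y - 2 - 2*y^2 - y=-2*y^2 - 7*y - 6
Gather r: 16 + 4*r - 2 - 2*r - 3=2*r + 11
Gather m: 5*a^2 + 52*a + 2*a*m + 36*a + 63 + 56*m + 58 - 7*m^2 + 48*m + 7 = 5*a^2 + 88*a - 7*m^2 + m*(2*a + 104) + 128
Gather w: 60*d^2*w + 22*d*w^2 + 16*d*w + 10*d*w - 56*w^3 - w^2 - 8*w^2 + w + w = -56*w^3 + w^2*(22*d - 9) + w*(60*d^2 + 26*d + 2)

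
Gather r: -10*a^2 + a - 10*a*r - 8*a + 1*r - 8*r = -10*a^2 - 7*a + r*(-10*a - 7)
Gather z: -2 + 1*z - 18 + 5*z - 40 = 6*z - 60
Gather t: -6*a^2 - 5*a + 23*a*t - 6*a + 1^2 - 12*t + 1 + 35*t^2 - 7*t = -6*a^2 - 11*a + 35*t^2 + t*(23*a - 19) + 2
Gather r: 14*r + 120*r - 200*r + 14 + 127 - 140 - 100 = -66*r - 99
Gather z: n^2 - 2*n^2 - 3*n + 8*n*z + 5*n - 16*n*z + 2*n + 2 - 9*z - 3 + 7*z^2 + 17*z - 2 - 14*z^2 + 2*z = -n^2 + 4*n - 7*z^2 + z*(10 - 8*n) - 3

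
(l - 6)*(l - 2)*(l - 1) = l^3 - 9*l^2 + 20*l - 12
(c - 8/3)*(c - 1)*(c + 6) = c^3 + 7*c^2/3 - 58*c/3 + 16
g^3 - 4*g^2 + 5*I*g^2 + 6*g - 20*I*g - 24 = (g - 4)*(g - I)*(g + 6*I)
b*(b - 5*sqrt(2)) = b^2 - 5*sqrt(2)*b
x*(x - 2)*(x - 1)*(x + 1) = x^4 - 2*x^3 - x^2 + 2*x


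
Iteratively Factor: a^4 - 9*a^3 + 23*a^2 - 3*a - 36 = (a - 3)*(a^3 - 6*a^2 + 5*a + 12) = (a - 3)^2*(a^2 - 3*a - 4) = (a - 4)*(a - 3)^2*(a + 1)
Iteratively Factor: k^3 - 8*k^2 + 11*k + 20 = (k - 5)*(k^2 - 3*k - 4) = (k - 5)*(k - 4)*(k + 1)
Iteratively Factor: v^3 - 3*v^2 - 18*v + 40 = (v - 5)*(v^2 + 2*v - 8) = (v - 5)*(v + 4)*(v - 2)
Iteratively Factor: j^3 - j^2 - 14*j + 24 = (j - 3)*(j^2 + 2*j - 8) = (j - 3)*(j - 2)*(j + 4)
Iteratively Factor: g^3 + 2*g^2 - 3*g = (g + 3)*(g^2 - g) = g*(g + 3)*(g - 1)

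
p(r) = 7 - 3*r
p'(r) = -3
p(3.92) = -4.76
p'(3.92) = -3.00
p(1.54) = 2.38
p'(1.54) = -3.00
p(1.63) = 2.11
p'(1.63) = -3.00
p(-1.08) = 10.24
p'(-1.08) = -3.00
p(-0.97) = 9.91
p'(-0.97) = -3.00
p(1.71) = 1.87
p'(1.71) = -3.00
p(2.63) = -0.89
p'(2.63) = -3.00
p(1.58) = 2.26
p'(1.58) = -3.00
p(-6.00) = 25.00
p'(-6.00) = -3.00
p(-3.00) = 16.00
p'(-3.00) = -3.00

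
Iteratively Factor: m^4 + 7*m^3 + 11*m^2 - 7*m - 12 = (m + 1)*(m^3 + 6*m^2 + 5*m - 12) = (m + 1)*(m + 4)*(m^2 + 2*m - 3) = (m - 1)*(m + 1)*(m + 4)*(m + 3)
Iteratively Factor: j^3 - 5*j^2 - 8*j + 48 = (j - 4)*(j^2 - j - 12) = (j - 4)*(j + 3)*(j - 4)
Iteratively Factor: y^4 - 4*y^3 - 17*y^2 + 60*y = (y - 3)*(y^3 - y^2 - 20*y) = y*(y - 3)*(y^2 - y - 20) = y*(y - 5)*(y - 3)*(y + 4)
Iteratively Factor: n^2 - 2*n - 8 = (n - 4)*(n + 2)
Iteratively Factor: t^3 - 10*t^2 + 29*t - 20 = (t - 1)*(t^2 - 9*t + 20) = (t - 4)*(t - 1)*(t - 5)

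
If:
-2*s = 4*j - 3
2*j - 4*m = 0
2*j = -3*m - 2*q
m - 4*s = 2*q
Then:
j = 1/2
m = 1/4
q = -7/8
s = 1/2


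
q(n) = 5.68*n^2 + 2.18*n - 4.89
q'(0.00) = 2.18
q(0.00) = -4.89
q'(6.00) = 70.34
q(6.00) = 212.67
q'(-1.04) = -9.63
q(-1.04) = -1.01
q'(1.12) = 14.90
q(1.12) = 4.68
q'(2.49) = 30.47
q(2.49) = 35.75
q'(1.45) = 18.65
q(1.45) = 10.21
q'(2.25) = 27.74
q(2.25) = 28.77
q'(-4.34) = -47.12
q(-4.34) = 92.64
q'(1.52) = 19.45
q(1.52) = 11.55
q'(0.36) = 6.27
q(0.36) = -3.37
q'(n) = 11.36*n + 2.18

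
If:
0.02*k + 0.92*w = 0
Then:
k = -46.0*w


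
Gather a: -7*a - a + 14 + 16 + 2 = 32 - 8*a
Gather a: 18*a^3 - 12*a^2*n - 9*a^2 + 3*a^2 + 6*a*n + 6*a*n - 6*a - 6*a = 18*a^3 + a^2*(-12*n - 6) + a*(12*n - 12)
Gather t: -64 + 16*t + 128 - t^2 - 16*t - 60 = 4 - t^2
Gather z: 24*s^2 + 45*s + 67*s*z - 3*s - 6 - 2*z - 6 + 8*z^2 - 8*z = 24*s^2 + 42*s + 8*z^2 + z*(67*s - 10) - 12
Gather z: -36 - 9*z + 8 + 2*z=-7*z - 28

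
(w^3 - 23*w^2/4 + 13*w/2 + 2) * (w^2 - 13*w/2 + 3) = w^5 - 49*w^4/4 + 375*w^3/8 - 115*w^2/2 + 13*w/2 + 6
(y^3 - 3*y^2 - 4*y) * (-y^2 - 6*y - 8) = -y^5 - 3*y^4 + 14*y^3 + 48*y^2 + 32*y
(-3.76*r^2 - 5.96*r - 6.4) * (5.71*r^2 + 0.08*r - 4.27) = -21.4696*r^4 - 34.3324*r^3 - 20.9656*r^2 + 24.9372*r + 27.328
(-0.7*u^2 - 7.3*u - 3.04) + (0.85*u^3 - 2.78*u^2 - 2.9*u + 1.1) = 0.85*u^3 - 3.48*u^2 - 10.2*u - 1.94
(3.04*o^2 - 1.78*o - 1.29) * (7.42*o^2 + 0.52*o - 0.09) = 22.5568*o^4 - 11.6268*o^3 - 10.771*o^2 - 0.5106*o + 0.1161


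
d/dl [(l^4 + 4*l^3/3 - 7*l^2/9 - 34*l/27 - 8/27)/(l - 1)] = 3*l^2 + 14*l/3 + 14/9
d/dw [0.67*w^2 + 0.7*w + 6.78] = 1.34*w + 0.7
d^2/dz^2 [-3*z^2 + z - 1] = -6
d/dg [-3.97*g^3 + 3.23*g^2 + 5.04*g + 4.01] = -11.91*g^2 + 6.46*g + 5.04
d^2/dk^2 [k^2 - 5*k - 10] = 2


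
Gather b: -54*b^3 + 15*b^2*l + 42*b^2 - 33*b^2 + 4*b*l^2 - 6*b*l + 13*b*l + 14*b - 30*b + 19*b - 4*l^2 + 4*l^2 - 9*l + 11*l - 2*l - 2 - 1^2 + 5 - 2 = -54*b^3 + b^2*(15*l + 9) + b*(4*l^2 + 7*l + 3)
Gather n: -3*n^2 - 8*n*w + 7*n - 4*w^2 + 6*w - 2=-3*n^2 + n*(7 - 8*w) - 4*w^2 + 6*w - 2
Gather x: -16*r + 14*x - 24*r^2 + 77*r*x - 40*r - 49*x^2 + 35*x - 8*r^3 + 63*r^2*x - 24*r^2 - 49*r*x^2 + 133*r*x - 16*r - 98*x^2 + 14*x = -8*r^3 - 48*r^2 - 72*r + x^2*(-49*r - 147) + x*(63*r^2 + 210*r + 63)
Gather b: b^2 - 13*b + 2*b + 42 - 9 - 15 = b^2 - 11*b + 18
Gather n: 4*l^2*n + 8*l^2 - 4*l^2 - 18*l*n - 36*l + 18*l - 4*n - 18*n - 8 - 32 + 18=4*l^2 - 18*l + n*(4*l^2 - 18*l - 22) - 22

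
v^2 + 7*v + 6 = (v + 1)*(v + 6)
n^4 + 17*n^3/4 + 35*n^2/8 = n^2*(n + 7/4)*(n + 5/2)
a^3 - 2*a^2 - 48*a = a*(a - 8)*(a + 6)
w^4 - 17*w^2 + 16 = (w - 4)*(w - 1)*(w + 1)*(w + 4)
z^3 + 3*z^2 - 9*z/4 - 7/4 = (z - 1)*(z + 1/2)*(z + 7/2)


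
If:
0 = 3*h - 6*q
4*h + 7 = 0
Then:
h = -7/4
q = -7/8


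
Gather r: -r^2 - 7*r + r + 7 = -r^2 - 6*r + 7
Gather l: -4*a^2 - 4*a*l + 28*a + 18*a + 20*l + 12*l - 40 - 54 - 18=-4*a^2 + 46*a + l*(32 - 4*a) - 112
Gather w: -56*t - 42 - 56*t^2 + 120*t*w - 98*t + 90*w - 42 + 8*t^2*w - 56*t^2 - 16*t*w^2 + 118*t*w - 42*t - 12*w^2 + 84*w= -112*t^2 - 196*t + w^2*(-16*t - 12) + w*(8*t^2 + 238*t + 174) - 84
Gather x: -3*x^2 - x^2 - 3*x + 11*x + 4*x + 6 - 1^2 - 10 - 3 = -4*x^2 + 12*x - 8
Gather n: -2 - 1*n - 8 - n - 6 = -2*n - 16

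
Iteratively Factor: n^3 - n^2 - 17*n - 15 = (n - 5)*(n^2 + 4*n + 3) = (n - 5)*(n + 3)*(n + 1)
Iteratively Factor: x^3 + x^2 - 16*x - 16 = (x + 4)*(x^2 - 3*x - 4) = (x - 4)*(x + 4)*(x + 1)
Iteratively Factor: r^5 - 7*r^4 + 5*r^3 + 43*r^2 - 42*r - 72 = (r - 4)*(r^4 - 3*r^3 - 7*r^2 + 15*r + 18) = (r - 4)*(r + 1)*(r^3 - 4*r^2 - 3*r + 18) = (r - 4)*(r + 1)*(r + 2)*(r^2 - 6*r + 9) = (r - 4)*(r - 3)*(r + 1)*(r + 2)*(r - 3)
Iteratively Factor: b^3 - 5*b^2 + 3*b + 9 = (b - 3)*(b^2 - 2*b - 3) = (b - 3)*(b + 1)*(b - 3)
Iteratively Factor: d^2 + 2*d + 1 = (d + 1)*(d + 1)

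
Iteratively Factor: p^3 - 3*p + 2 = (p - 1)*(p^2 + p - 2) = (p - 1)^2*(p + 2)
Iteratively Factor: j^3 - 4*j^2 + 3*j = (j)*(j^2 - 4*j + 3) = j*(j - 3)*(j - 1)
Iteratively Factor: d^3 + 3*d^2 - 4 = (d + 2)*(d^2 + d - 2) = (d + 2)^2*(d - 1)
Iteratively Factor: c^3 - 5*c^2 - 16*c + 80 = (c + 4)*(c^2 - 9*c + 20) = (c - 4)*(c + 4)*(c - 5)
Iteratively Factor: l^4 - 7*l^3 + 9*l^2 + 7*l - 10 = (l + 1)*(l^3 - 8*l^2 + 17*l - 10) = (l - 5)*(l + 1)*(l^2 - 3*l + 2) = (l - 5)*(l - 1)*(l + 1)*(l - 2)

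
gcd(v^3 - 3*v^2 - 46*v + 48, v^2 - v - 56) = v - 8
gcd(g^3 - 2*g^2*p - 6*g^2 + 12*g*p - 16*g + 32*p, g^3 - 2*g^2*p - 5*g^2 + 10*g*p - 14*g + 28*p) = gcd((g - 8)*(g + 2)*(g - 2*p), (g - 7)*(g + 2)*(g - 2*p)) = -g^2 + 2*g*p - 2*g + 4*p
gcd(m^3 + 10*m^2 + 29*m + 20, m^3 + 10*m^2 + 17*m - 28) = m + 4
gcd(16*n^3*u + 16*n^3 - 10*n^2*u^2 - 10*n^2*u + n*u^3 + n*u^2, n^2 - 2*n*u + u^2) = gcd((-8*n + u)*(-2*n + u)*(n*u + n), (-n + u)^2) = 1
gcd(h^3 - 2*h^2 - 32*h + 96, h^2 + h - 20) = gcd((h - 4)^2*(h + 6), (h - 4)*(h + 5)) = h - 4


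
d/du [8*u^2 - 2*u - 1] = 16*u - 2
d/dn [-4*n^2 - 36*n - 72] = -8*n - 36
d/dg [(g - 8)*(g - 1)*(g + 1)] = 3*g^2 - 16*g - 1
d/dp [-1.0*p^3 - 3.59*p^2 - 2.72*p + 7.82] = -3.0*p^2 - 7.18*p - 2.72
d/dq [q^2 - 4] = 2*q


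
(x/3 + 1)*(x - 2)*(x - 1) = x^3/3 - 7*x/3 + 2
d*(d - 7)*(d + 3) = d^3 - 4*d^2 - 21*d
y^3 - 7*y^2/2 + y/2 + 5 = (y - 5/2)*(y - 2)*(y + 1)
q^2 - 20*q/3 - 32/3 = (q - 8)*(q + 4/3)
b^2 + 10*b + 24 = (b + 4)*(b + 6)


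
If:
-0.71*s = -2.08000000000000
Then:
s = 2.93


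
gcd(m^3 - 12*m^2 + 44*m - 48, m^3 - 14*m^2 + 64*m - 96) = m^2 - 10*m + 24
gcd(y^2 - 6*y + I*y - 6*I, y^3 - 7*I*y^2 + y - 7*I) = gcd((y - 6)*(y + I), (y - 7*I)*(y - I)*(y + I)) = y + I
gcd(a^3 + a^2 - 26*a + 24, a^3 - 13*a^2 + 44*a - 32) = a^2 - 5*a + 4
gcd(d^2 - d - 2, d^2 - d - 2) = d^2 - d - 2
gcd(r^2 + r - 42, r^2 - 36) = r - 6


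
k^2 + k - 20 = (k - 4)*(k + 5)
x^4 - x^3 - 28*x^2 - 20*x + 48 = (x - 6)*(x - 1)*(x + 2)*(x + 4)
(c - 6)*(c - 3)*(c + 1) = c^3 - 8*c^2 + 9*c + 18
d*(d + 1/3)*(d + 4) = d^3 + 13*d^2/3 + 4*d/3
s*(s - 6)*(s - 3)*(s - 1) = s^4 - 10*s^3 + 27*s^2 - 18*s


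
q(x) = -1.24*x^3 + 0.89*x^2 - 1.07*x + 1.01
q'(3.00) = -29.21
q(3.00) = -27.67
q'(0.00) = -1.07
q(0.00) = 1.01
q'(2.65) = -22.48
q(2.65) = -18.65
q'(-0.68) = -4.00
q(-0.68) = 2.54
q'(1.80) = -9.92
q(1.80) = -5.26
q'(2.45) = -19.04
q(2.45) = -14.50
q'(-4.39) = -80.58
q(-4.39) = 127.77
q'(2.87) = -26.60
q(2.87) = -24.04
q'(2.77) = -24.68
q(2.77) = -21.48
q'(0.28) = -0.86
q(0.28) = 0.75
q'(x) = -3.72*x^2 + 1.78*x - 1.07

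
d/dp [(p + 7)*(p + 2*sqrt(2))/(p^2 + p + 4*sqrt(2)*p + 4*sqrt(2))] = (-(p + 7)*(p + 2*sqrt(2))*(2*p + 1 + 4*sqrt(2)) + (2*p + 2*sqrt(2) + 7)*(p^2 + p + 4*sqrt(2)*p + 4*sqrt(2)))/(p^2 + p + 4*sqrt(2)*p + 4*sqrt(2))^2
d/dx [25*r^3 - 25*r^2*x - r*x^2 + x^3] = -25*r^2 - 2*r*x + 3*x^2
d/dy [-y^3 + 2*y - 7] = 2 - 3*y^2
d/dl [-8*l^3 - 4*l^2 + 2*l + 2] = -24*l^2 - 8*l + 2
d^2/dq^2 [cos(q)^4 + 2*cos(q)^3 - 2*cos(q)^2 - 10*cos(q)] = -16*sin(q)^4 + 12*sin(q)^2 + 17*cos(q)/2 - 9*cos(3*q)/2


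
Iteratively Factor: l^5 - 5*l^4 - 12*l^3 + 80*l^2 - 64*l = (l)*(l^4 - 5*l^3 - 12*l^2 + 80*l - 64) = l*(l - 1)*(l^3 - 4*l^2 - 16*l + 64) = l*(l - 1)*(l + 4)*(l^2 - 8*l + 16) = l*(l - 4)*(l - 1)*(l + 4)*(l - 4)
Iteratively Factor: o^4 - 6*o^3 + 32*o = (o - 4)*(o^3 - 2*o^2 - 8*o) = (o - 4)*(o + 2)*(o^2 - 4*o) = (o - 4)^2*(o + 2)*(o)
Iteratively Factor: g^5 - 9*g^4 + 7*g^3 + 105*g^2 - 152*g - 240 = (g - 4)*(g^4 - 5*g^3 - 13*g^2 + 53*g + 60) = (g - 4)*(g + 3)*(g^3 - 8*g^2 + 11*g + 20) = (g - 5)*(g - 4)*(g + 3)*(g^2 - 3*g - 4) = (g - 5)*(g - 4)*(g + 1)*(g + 3)*(g - 4)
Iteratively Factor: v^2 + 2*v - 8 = (v + 4)*(v - 2)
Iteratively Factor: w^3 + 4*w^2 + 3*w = (w + 3)*(w^2 + w) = w*(w + 3)*(w + 1)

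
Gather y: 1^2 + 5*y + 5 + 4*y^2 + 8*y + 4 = 4*y^2 + 13*y + 10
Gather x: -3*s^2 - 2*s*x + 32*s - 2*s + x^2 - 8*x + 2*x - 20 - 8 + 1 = -3*s^2 + 30*s + x^2 + x*(-2*s - 6) - 27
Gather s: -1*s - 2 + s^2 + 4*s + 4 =s^2 + 3*s + 2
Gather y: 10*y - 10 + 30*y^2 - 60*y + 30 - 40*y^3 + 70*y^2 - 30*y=-40*y^3 + 100*y^2 - 80*y + 20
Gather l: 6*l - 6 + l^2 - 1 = l^2 + 6*l - 7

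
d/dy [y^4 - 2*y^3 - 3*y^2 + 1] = 2*y*(2*y^2 - 3*y - 3)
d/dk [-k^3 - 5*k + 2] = -3*k^2 - 5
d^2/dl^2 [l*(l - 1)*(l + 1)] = 6*l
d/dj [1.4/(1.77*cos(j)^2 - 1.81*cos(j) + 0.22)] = (4.956*cos(j) - 2.534)*sin(j)/(1.77*cos(j)^2 - 1.81*cos(j) + 0.22)^2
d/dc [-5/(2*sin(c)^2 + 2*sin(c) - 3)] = 10*(sin(2*c) + cos(c))/(2*sin(c) - cos(2*c) - 2)^2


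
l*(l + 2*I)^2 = l^3 + 4*I*l^2 - 4*l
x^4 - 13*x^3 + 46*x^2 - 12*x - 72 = (x - 6)^2*(x - 2)*(x + 1)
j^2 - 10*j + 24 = (j - 6)*(j - 4)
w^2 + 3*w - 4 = (w - 1)*(w + 4)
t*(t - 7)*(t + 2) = t^3 - 5*t^2 - 14*t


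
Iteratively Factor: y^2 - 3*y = (y)*(y - 3)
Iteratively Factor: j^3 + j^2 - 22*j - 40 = (j + 4)*(j^2 - 3*j - 10) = (j + 2)*(j + 4)*(j - 5)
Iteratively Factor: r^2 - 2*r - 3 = (r + 1)*(r - 3)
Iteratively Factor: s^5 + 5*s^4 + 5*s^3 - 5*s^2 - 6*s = (s + 2)*(s^4 + 3*s^3 - s^2 - 3*s) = (s - 1)*(s + 2)*(s^3 + 4*s^2 + 3*s) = (s - 1)*(s + 1)*(s + 2)*(s^2 + 3*s) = s*(s - 1)*(s + 1)*(s + 2)*(s + 3)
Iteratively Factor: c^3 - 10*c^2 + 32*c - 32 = (c - 4)*(c^2 - 6*c + 8) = (c - 4)*(c - 2)*(c - 4)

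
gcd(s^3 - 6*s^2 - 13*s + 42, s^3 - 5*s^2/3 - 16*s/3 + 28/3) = s - 2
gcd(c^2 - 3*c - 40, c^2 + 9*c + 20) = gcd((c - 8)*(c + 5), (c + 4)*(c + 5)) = c + 5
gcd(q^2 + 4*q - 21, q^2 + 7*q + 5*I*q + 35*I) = q + 7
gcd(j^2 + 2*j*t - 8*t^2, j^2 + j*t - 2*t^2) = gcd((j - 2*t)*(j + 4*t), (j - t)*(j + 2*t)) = 1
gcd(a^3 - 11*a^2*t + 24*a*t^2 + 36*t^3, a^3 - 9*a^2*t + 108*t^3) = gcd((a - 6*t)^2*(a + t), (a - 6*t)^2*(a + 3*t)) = a^2 - 12*a*t + 36*t^2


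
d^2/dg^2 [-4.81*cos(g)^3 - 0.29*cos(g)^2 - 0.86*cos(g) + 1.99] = 4.4675*cos(g) + 0.58*cos(2*g) + 10.8225*cos(3*g)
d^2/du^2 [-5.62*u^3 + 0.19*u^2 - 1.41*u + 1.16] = 0.38 - 33.72*u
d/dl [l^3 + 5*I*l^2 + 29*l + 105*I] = 3*l^2 + 10*I*l + 29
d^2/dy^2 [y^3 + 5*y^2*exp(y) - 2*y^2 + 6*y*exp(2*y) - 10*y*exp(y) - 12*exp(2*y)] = 5*y^2*exp(y) + 24*y*exp(2*y) + 10*y*exp(y) + 6*y - 24*exp(2*y) - 10*exp(y) - 4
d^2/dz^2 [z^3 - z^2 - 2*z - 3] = 6*z - 2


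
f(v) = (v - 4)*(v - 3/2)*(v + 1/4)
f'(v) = (v - 4)*(v - 3/2) + (v - 4)*(v + 1/4) + (v - 3/2)*(v + 1/4)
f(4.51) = 7.31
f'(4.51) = 18.29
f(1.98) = -2.16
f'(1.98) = -4.40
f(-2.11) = -41.03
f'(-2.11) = 40.14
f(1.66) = -0.72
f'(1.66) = -4.54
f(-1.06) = -10.49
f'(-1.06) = 19.13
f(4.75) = 12.19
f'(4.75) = 22.44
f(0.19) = 2.20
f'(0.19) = 2.74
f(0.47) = 2.62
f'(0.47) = 0.35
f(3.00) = -4.88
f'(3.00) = 0.12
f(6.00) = 56.25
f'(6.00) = 49.62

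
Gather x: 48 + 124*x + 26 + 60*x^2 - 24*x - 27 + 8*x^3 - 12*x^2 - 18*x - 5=8*x^3 + 48*x^2 + 82*x + 42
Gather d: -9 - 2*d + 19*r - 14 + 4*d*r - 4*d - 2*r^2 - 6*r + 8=d*(4*r - 6) - 2*r^2 + 13*r - 15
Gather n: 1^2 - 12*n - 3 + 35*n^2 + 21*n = 35*n^2 + 9*n - 2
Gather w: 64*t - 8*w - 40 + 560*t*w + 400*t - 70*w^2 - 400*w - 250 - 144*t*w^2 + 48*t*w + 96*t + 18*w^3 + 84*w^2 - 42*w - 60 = 560*t + 18*w^3 + w^2*(14 - 144*t) + w*(608*t - 450) - 350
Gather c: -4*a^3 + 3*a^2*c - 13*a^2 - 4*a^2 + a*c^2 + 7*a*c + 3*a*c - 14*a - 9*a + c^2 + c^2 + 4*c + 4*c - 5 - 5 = -4*a^3 - 17*a^2 - 23*a + c^2*(a + 2) + c*(3*a^2 + 10*a + 8) - 10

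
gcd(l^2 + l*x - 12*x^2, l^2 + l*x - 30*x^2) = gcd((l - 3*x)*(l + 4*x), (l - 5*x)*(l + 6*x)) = 1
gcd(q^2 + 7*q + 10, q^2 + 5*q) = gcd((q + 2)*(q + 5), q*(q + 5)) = q + 5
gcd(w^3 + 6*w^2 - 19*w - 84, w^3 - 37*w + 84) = w^2 + 3*w - 28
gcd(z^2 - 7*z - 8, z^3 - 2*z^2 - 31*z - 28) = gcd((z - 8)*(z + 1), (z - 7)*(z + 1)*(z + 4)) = z + 1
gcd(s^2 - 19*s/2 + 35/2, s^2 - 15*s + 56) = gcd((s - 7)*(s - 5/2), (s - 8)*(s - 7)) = s - 7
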